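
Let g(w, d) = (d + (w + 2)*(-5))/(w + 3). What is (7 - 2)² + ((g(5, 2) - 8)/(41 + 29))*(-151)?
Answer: 28647/560 ≈ 51.155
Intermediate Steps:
g(w, d) = (-10 + d - 5*w)/(3 + w) (g(w, d) = (d + (2 + w)*(-5))/(3 + w) = (d + (-10 - 5*w))/(3 + w) = (-10 + d - 5*w)/(3 + w))
(7 - 2)² + ((g(5, 2) - 8)/(41 + 29))*(-151) = (7 - 2)² + (((-10 + 2 - 5*5)/(3 + 5) - 8)/(41 + 29))*(-151) = 5² + (((-10 + 2 - 25)/8 - 8)/70)*(-151) = 25 + (((⅛)*(-33) - 8)*(1/70))*(-151) = 25 + ((-33/8 - 8)*(1/70))*(-151) = 25 - 97/8*1/70*(-151) = 25 - 97/560*(-151) = 25 + 14647/560 = 28647/560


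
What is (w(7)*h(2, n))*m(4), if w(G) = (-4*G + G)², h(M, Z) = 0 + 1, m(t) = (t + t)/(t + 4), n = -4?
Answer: 441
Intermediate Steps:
m(t) = 2*t/(4 + t) (m(t) = (2*t)/(4 + t) = 2*t/(4 + t))
h(M, Z) = 1
w(G) = 9*G² (w(G) = (-3*G)² = 9*G²)
(w(7)*h(2, n))*m(4) = ((9*7²)*1)*(2*4/(4 + 4)) = ((9*49)*1)*(2*4/8) = (441*1)*(2*4*(⅛)) = 441*1 = 441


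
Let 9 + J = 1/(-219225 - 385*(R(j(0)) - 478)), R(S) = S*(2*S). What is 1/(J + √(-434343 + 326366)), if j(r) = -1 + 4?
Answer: -840562250/10092137377079 - 1774515625*I*√107977/191750610164501 ≈ -8.3289e-5 - 0.0030409*I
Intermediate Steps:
j(r) = 3
R(S) = 2*S²
J = -379126/42125 (J = -9 + 1/(-219225 - 385*(2*3² - 478)) = -9 + 1/(-219225 - 385*(2*9 - 478)) = -9 + 1/(-219225 - 385*(18 - 478)) = -9 + 1/(-219225 - 385*(-460)) = -9 + 1/(-219225 + 177100) = -9 + 1/(-42125) = -9 - 1/42125 = -379126/42125 ≈ -9.0000)
1/(J + √(-434343 + 326366)) = 1/(-379126/42125 + √(-434343 + 326366)) = 1/(-379126/42125 + √(-107977)) = 1/(-379126/42125 + I*√107977)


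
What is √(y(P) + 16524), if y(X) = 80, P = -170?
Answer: 2*√4151 ≈ 128.86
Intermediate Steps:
√(y(P) + 16524) = √(80 + 16524) = √16604 = 2*√4151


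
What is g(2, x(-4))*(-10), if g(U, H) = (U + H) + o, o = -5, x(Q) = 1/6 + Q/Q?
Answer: 55/3 ≈ 18.333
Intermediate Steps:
x(Q) = 7/6 (x(Q) = 1*(⅙) + 1 = ⅙ + 1 = 7/6)
g(U, H) = -5 + H + U (g(U, H) = (U + H) - 5 = (H + U) - 5 = -5 + H + U)
g(2, x(-4))*(-10) = (-5 + 7/6 + 2)*(-10) = -11/6*(-10) = 55/3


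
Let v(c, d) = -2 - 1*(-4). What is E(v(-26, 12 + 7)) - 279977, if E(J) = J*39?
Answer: -279899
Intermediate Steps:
v(c, d) = 2 (v(c, d) = -2 + 4 = 2)
E(J) = 39*J
E(v(-26, 12 + 7)) - 279977 = 39*2 - 279977 = 78 - 279977 = -279899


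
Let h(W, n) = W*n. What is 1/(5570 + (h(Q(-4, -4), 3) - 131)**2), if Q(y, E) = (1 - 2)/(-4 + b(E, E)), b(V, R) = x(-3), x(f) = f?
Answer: 49/1108326 ≈ 4.4211e-5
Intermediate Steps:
b(V, R) = -3
Q(y, E) = 1/7 (Q(y, E) = (1 - 2)/(-4 - 3) = -1/(-7) = -1*(-1/7) = 1/7)
1/(5570 + (h(Q(-4, -4), 3) - 131)**2) = 1/(5570 + ((1/7)*3 - 131)**2) = 1/(5570 + (3/7 - 131)**2) = 1/(5570 + (-914/7)**2) = 1/(5570 + 835396/49) = 1/(1108326/49) = 49/1108326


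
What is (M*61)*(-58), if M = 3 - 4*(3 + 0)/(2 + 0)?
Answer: 10614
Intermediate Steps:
M = -3 (M = 3 - 12/2 = 3 - 4*3/2 = 3 - 6 = -3)
(M*61)*(-58) = -3*61*(-58) = -183*(-58) = 10614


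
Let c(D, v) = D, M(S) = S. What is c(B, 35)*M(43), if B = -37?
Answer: -1591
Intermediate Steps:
c(B, 35)*M(43) = -37*43 = -1591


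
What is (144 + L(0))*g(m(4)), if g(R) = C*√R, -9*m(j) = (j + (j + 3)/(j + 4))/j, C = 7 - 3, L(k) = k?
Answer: 24*I*√78 ≈ 211.96*I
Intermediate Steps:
C = 4
m(j) = -(j + (3 + j)/(4 + j))/(9*j) (m(j) = -(j + (j + 3)/(j + 4))/(9*j) = -(j + (3 + j)/(4 + j))/(9*j))
g(R) = 4*√R
(144 + L(0))*g(m(4)) = (144 + 0)*(4*√((⅑)*(-3 - 1*4² - 5*4)/(4*(4 + 4)))) = 144*(4*√((⅑)*(¼)*(-3 - 1*16 - 20)/8)) = 144*(4*√((⅑)*(¼)*(⅛)*(-3 - 16 - 20))) = 144*(4*√((⅑)*(¼)*(⅛)*(-39))) = 144*(4*√(-13/96)) = 144*(4*(I*√78/24)) = 144*(I*√78/6) = 24*I*√78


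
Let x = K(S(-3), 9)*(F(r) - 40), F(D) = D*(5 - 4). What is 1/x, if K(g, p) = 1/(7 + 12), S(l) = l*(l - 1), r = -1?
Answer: -19/41 ≈ -0.46341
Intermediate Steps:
F(D) = D (F(D) = D*1 = D)
S(l) = l*(-1 + l)
K(g, p) = 1/19
x = -41/19 (x = (-1 - 40)/19 = (1/19)*(-41) = -41/19 ≈ -2.1579)
1/x = 1/(-41/19) = -19/41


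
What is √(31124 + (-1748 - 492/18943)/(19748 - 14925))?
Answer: 2*√1325459066949304495/13051727 ≈ 176.42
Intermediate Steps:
√(31124 + (-1748 - 492/18943)/(19748 - 14925)) = √(31124 + (-1748 - 492*1/18943)/4823) = √(31124 + (-1748 - 492/18943)*(1/4823)) = √(31124 - 33112856/18943*1/4823) = √(31124 - 4730408/13051727) = √(406217220740/13051727) = 2*√1325459066949304495/13051727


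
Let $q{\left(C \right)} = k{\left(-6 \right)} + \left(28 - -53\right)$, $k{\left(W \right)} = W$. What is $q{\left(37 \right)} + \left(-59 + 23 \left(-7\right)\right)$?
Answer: $-145$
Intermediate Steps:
$q{\left(C \right)} = 75$ ($q{\left(C \right)} = -6 + \left(28 - -53\right) = -6 + \left(28 + 53\right) = -6 + 81 = 75$)
$q{\left(37 \right)} + \left(-59 + 23 \left(-7\right)\right) = 75 + \left(-59 + 23 \left(-7\right)\right) = 75 - 220 = -145$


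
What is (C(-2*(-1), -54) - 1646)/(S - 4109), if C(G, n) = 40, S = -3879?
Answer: 803/3994 ≈ 0.20105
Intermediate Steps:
(C(-2*(-1), -54) - 1646)/(S - 4109) = (40 - 1646)/(-3879 - 4109) = -1606/(-7988) = -1606*(-1/7988) = 803/3994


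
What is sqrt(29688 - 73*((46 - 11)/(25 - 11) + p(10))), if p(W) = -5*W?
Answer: sqrt(132622)/2 ≈ 182.09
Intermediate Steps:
sqrt(29688 - 73*((46 - 11)/(25 - 11) + p(10))) = sqrt(29688 - 73*((46 - 11)/(25 - 11) - 5*10)) = sqrt(29688 - 73*(35/14 - 50)) = sqrt(29688 - 73*(35*(1/14) - 50)) = sqrt(29688 - 73*(5/2 - 50)) = sqrt(29688 - 73*(-95/2)) = sqrt(29688 + 6935/2) = sqrt(66311/2) = sqrt(132622)/2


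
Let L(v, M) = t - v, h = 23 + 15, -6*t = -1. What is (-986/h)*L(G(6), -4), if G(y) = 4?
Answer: 11339/114 ≈ 99.465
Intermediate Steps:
t = ⅙ (t = -⅙*(-1) = ⅙ ≈ 0.16667)
h = 38
L(v, M) = ⅙ - v
(-986/h)*L(G(6), -4) = (-986/38)*(⅙ - 1*4) = (-986/38)*(⅙ - 4) = -29*17/19*(-23/6) = -493/19*(-23/6) = 11339/114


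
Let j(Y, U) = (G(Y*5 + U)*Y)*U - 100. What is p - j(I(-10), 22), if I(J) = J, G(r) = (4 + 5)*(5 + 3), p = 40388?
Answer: 56328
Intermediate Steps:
G(r) = 72 (G(r) = 9*8 = 72)
j(Y, U) = -100 + 72*U*Y (j(Y, U) = (72*Y)*U - 100 = 72*U*Y - 100 = -100 + 72*U*Y)
p - j(I(-10), 22) = 40388 - (-100 + 72*22*(-10)) = 40388 - (-100 - 15840) = 40388 - 1*(-15940) = 40388 + 15940 = 56328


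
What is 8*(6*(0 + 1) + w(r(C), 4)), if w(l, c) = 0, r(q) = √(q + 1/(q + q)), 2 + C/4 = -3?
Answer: 48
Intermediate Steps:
C = -20 (C = -8 + 4*(-3) = -8 - 12 = -20)
r(q) = √(q + 1/(2*q))
8*(6*(0 + 1) + w(r(C), 4)) = 8*(6*(0 + 1) + 0) = 8*(6*1 + 0) = 8*(6 + 0) = 8*6 = 48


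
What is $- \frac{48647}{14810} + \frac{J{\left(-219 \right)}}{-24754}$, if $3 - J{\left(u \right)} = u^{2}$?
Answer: $- \frac{246974929}{183303370} \approx -1.3474$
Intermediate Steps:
$J{\left(u \right)} = 3 - u^{2}$
$- \frac{48647}{14810} + \frac{J{\left(-219 \right)}}{-24754} = - \frac{48647}{14810} + \frac{3 - \left(-219\right)^{2}}{-24754} = \left(-48647\right) \frac{1}{14810} + \left(3 - 47961\right) \left(- \frac{1}{24754}\right) = - \frac{48647}{14810} + \left(3 - 47961\right) \left(- \frac{1}{24754}\right) = - \frac{48647}{14810} - - \frac{23979}{12377} = - \frac{48647}{14810} + \frac{23979}{12377} = - \frac{246974929}{183303370}$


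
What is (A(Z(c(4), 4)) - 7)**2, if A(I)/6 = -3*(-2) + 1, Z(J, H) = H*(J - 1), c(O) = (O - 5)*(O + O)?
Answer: 1225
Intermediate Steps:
c(O) = 2*O*(-5 + O) (c(O) = (-5 + O)*(2*O) = 2*O*(-5 + O))
Z(J, H) = H*(-1 + J)
A(I) = 42 (A(I) = 6*(-3*(-2) + 1) = 6*(6 + 1) = 6*7 = 42)
(A(Z(c(4), 4)) - 7)**2 = (42 - 7)**2 = 35**2 = 1225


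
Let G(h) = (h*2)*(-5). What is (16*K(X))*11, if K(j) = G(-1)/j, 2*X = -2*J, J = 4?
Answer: -440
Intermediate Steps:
G(h) = -10*h (G(h) = (2*h)*(-5) = -10*h)
X = -4 (X = (-2*4)/2 = (1/2)*(-8) = -4)
K(j) = 10/j (K(j) = (-10*(-1))/j = 10/j)
(16*K(X))*11 = (16*(10/(-4)))*11 = (16*(10*(-1/4)))*11 = (16*(-5/2))*11 = -40*11 = -440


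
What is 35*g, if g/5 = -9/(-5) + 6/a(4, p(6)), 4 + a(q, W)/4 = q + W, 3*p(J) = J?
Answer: 1785/4 ≈ 446.25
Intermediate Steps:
p(J) = J/3
a(q, W) = -16 + 4*W + 4*q (a(q, W) = -16 + 4*(q + W) = -16 + 4*(W + q) = -16 + (4*W + 4*q) = -16 + 4*W + 4*q)
g = 51/4 (g = 5*(-9/(-5) + 6/(-16 + 4*((1/3)*6) + 4*4)) = 5*(-9*(-1/5) + 6/(-16 + 4*2 + 16)) = 5*(9/5 + 6/(-16 + 8 + 16)) = 5*(9/5 + 6/8) = 5*(9/5 + 6*(1/8)) = 5*(9/5 + 3/4) = 5*(51/20) = 51/4 ≈ 12.750)
35*g = 35*(51/4) = 1785/4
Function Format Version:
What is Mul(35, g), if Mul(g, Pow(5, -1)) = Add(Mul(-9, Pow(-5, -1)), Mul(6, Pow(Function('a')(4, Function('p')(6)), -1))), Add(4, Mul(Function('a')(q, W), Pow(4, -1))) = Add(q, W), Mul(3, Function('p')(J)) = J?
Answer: Rational(1785, 4) ≈ 446.25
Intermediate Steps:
Function('p')(J) = Mul(Rational(1, 3), J)
Function('a')(q, W) = Add(-16, Mul(4, W), Mul(4, q)) (Function('a')(q, W) = Add(-16, Mul(4, Add(q, W))) = Add(-16, Mul(4, Add(W, q))) = Add(-16, Add(Mul(4, W), Mul(4, q))) = Add(-16, Mul(4, W), Mul(4, q)))
g = Rational(51, 4) (g = Mul(5, Add(Mul(-9, Pow(-5, -1)), Mul(6, Pow(Add(-16, Mul(4, Mul(Rational(1, 3), 6)), Mul(4, 4)), -1)))) = Mul(5, Add(Mul(-9, Rational(-1, 5)), Mul(6, Pow(Add(-16, Mul(4, 2), 16), -1)))) = Mul(5, Add(Rational(9, 5), Mul(6, Pow(Add(-16, 8, 16), -1)))) = Mul(5, Add(Rational(9, 5), Mul(6, Pow(8, -1)))) = Mul(5, Add(Rational(9, 5), Mul(6, Rational(1, 8)))) = Mul(5, Add(Rational(9, 5), Rational(3, 4))) = Mul(5, Rational(51, 20)) = Rational(51, 4) ≈ 12.750)
Mul(35, g) = Mul(35, Rational(51, 4)) = Rational(1785, 4)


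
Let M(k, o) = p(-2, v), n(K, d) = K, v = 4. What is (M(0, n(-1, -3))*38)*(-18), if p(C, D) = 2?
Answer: -1368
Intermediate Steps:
M(k, o) = 2
(M(0, n(-1, -3))*38)*(-18) = (2*38)*(-18) = 76*(-18) = -1368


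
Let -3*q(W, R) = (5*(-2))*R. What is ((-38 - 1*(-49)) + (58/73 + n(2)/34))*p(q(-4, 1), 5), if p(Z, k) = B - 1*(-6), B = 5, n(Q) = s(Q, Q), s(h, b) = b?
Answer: 161810/1241 ≈ 130.39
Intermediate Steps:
n(Q) = Q
q(W, R) = 10*R/3 (q(W, R) = -5*(-2)*R/3 = -(-10)*R/3 = 10*R/3)
p(Z, k) = 11 (p(Z, k) = 5 - 1*(-6) = 5 + 6 = 11)
((-38 - 1*(-49)) + (58/73 + n(2)/34))*p(q(-4, 1), 5) = ((-38 - 1*(-49)) + (58/73 + 2/34))*11 = ((-38 + 49) + (58*(1/73) + 2*(1/34)))*11 = (11 + (58/73 + 1/17))*11 = (11 + 1059/1241)*11 = (14710/1241)*11 = 161810/1241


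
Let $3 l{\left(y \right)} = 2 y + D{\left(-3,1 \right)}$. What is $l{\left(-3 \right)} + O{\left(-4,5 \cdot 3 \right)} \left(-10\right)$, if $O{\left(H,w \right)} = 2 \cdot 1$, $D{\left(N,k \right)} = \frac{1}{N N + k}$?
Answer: $- \frac{659}{30} \approx -21.967$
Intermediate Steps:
$D{\left(N,k \right)} = \frac{1}{k + N^{2}}$ ($D{\left(N,k \right)} = \frac{1}{N^{2} + k} = \frac{1}{k + N^{2}}$)
$O{\left(H,w \right)} = 2$
$l{\left(y \right)} = \frac{1}{30} + \frac{2 y}{3}$ ($l{\left(y \right)} = \frac{2 y + \frac{1}{1 + \left(-3\right)^{2}}}{3} = \frac{2 y + \frac{1}{1 + 9}}{3} = \frac{2 y + \frac{1}{10}}{3} = \frac{\frac{1}{10} + 2 y}{3} = \frac{1}{30} + \frac{2 y}{3}$)
$l{\left(-3 \right)} + O{\left(-4,5 \cdot 3 \right)} \left(-10\right) = \left(\frac{1}{30} + \frac{2}{3} \left(-3\right)\right) + 2 \left(-10\right) = \left(\frac{1}{30} - 2\right) - 20 = - \frac{59}{30} - 20 = - \frac{659}{30}$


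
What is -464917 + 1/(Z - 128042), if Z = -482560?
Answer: -283879250035/610602 ≈ -4.6492e+5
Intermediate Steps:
-464917 + 1/(Z - 128042) = -464917 + 1/(-482560 - 128042) = -464917 + 1/(-610602) = -464917 - 1/610602 = -283879250035/610602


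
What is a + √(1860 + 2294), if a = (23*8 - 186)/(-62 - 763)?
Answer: 2/825 + √4154 ≈ 64.454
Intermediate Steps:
a = 2/825 (a = (184 - 186)/(-825) = -2*(-1/825) = 2/825 ≈ 0.0024242)
a + √(1860 + 2294) = 2/825 + √(1860 + 2294) = 2/825 + √4154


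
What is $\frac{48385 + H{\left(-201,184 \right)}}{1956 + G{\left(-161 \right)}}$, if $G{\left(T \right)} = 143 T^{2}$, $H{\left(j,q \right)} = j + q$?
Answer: $\frac{48368}{3708659} \approx 0.013042$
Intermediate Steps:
$\frac{48385 + H{\left(-201,184 \right)}}{1956 + G{\left(-161 \right)}} = \frac{48385 + \left(-201 + 184\right)}{1956 + 143 \left(-161\right)^{2}} = \frac{48385 - 17}{1956 + 143 \cdot 25921} = \frac{48368}{1956 + 3706703} = \frac{48368}{3708659}$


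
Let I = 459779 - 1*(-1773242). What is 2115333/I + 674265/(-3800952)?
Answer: 2178210430817/2829201878664 ≈ 0.76990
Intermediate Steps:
I = 2233021 (I = 459779 + 1773242 = 2233021)
2115333/I + 674265/(-3800952) = 2115333/2233021 + 674265/(-3800952) = 2115333*(1/2233021) + 674265*(-1/3800952) = 2115333/2233021 - 224755/1266984 = 2178210430817/2829201878664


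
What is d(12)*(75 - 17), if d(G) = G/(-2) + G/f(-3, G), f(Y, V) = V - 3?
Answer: -812/3 ≈ -270.67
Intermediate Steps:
f(Y, V) = -3 + V
d(G) = -G/2 + G/(-3 + G) (d(G) = G/(-2) + G/(-3 + G) = G*(-½) + G/(-3 + G) = -G/2 + G/(-3 + G))
d(12)*(75 - 17) = ((½)*12*(5 - 1*12)/(-3 + 12))*(75 - 17) = ((½)*12*(5 - 12)/9)*58 = ((½)*12*(⅑)*(-7))*58 = -14/3*58 = -812/3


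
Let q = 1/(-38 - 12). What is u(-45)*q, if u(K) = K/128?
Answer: 9/1280 ≈ 0.0070312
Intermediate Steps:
u(K) = K/128 (u(K) = K*(1/128) = K/128)
q = -1/50 (q = 1/(-50) = -1/50 ≈ -0.020000)
u(-45)*q = ((1/128)*(-45))*(-1/50) = -45/128*(-1/50) = 9/1280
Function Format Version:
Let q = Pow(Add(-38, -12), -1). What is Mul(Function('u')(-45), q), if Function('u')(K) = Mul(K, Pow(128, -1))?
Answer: Rational(9, 1280) ≈ 0.0070312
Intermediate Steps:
Function('u')(K) = Mul(Rational(1, 128), K) (Function('u')(K) = Mul(K, Rational(1, 128)) = Mul(Rational(1, 128), K))
q = Rational(-1, 50) (q = Pow(-50, -1) = Rational(-1, 50) ≈ -0.020000)
Mul(Function('u')(-45), q) = Mul(Mul(Rational(1, 128), -45), Rational(-1, 50)) = Mul(Rational(-45, 128), Rational(-1, 50)) = Rational(9, 1280)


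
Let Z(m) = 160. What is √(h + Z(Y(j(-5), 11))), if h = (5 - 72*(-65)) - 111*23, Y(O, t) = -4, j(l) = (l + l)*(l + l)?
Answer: 2*√573 ≈ 47.875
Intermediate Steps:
j(l) = 4*l² (j(l) = (2*l)*(2*l) = 4*l²)
h = 2132 (h = (5 + 4680) - 2553 = 4685 - 2553 = 2132)
√(h + Z(Y(j(-5), 11))) = √(2132 + 160) = √2292 = 2*√573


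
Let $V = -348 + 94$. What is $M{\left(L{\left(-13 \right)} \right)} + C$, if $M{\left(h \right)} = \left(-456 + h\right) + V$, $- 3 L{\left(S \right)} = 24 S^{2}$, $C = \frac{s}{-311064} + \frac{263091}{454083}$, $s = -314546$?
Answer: $- \frac{48505085116867}{23541479052} \approx -2060.4$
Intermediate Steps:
$V = -254$
$C = \frac{37444688357}{23541479052}$ ($C = - \frac{314546}{-311064} + \frac{263091}{454083} = \left(-314546\right) \left(- \frac{1}{311064}\right) + 263091 \cdot \frac{1}{454083} = \frac{157273}{155532} + \frac{87697}{151361} = \frac{37444688357}{23541479052} \approx 1.5906$)
$L{\left(S \right)} = - 8 S^{2}$ ($L{\left(S \right)} = - \frac{24 S^{2}}{3} = - 8 S^{2}$)
$M{\left(h \right)} = -710 + h$ ($M{\left(h \right)} = \left(-456 + h\right) - 254 = -710 + h$)
$M{\left(L{\left(-13 \right)} \right)} + C = \left(-710 - 8 \left(-13\right)^{2}\right) + \frac{37444688357}{23541479052} = \left(-710 - 1352\right) + \frac{37444688357}{23541479052} = -2062 + \frac{37444688357}{23541479052} = - \frac{48505085116867}{23541479052}$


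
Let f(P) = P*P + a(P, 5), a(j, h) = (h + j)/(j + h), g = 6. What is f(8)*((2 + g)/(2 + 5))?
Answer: 520/7 ≈ 74.286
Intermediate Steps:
a(j, h) = 1 (a(j, h) = (h + j)/(h + j) = 1)
f(P) = 1 + P² (f(P) = P*P + 1 = P² + 1 = 1 + P²)
f(8)*((2 + g)/(2 + 5)) = (1 + 8²)*((2 + 6)/(2 + 5)) = (1 + 64)*(8/7) = 65*(8*(⅐)) = 65*(8/7) = 520/7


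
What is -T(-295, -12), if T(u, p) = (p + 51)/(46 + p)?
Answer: -39/34 ≈ -1.1471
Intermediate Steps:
T(u, p) = (51 + p)/(46 + p)
-T(-295, -12) = -(51 - 12)/(46 - 12) = -39/34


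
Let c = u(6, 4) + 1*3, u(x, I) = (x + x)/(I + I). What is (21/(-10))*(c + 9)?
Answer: -567/20 ≈ -28.350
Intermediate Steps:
u(x, I) = x/I (u(x, I) = (2*x)/((2*I)) = (2*x)*(1/(2*I)) = x/I)
c = 9/2 (c = 6/4 + 1*3 = 6*(1/4) + 3 = 3/2 + 3 = 9/2 ≈ 4.5000)
(21/(-10))*(c + 9) = (21/(-10))*(9/2 + 9) = (21*(-1/10))*(27/2) = -21/10*27/2 = -567/20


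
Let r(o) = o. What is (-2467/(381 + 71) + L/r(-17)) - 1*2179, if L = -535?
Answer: -16543555/7684 ≈ -2153.0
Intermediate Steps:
(-2467/(381 + 71) + L/r(-17)) - 1*2179 = (-2467/(381 + 71) - 535/(-17)) - 1*2179 = (-2467/452 - 535*(-1/17)) - 2179 = (-2467*1/452 + 535/17) - 2179 = (-2467/452 + 535/17) - 2179 = 199881/7684 - 2179 = -16543555/7684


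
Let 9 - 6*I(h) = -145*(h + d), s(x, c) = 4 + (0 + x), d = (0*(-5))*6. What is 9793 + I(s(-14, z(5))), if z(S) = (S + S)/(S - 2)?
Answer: 57317/6 ≈ 9552.8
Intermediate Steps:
d = 0 (d = 0*6 = 0)
z(S) = 2*S/(-2 + S) (z(S) = (2*S)/(-2 + S) = 2*S/(-2 + S))
s(x, c) = 4 + x
I(h) = 3/2 + 145*h/6 (I(h) = 3/2 - (-145)*(h + 0)/6 = 3/2 - (-145)*h/6 = 3/2 + 145*h/6)
9793 + I(s(-14, z(5))) = 9793 + (3/2 + 145*(4 - 14)/6) = 9793 + (3/2 + (145/6)*(-10)) = 9793 + (3/2 - 725/3) = 9793 - 1441/6 = 57317/6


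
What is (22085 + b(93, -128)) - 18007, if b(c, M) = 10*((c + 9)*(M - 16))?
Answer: -142802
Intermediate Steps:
b(c, M) = 10*(-16 + M)*(9 + c) (b(c, M) = 10*((9 + c)*(-16 + M)) = 10*((-16 + M)*(9 + c)) = 10*(-16 + M)*(9 + c))
(22085 + b(93, -128)) - 18007 = (22085 + (-1440 - 160*93 + 90*(-128) + 10*(-128)*93)) - 18007 = (22085 + (-1440 - 14880 - 11520 - 119040)) - 18007 = (22085 - 146880) - 18007 = -124795 - 18007 = -142802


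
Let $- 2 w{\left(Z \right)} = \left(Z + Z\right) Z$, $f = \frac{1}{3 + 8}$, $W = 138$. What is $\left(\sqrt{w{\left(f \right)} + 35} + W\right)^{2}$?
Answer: $\frac{\left(1518 + \sqrt{4234}\right)^{2}}{121} \approx 20712.0$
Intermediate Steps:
$f = \frac{1}{11} \approx 0.090909$
$w{\left(Z \right)} = - Z^{2}$ ($w{\left(Z \right)} = - \frac{\left(Z + Z\right) Z}{2} = - \frac{2 Z Z}{2} = - \frac{2 Z^{2}}{2} = - Z^{2}$)
$\left(\sqrt{w{\left(f \right)} + 35} + W\right)^{2} = \left(\sqrt{- \frac{1}{121} + 35} + 138\right)^{2} = \left(\sqrt{\frac{4234}{121}} + 138\right)^{2} = \left(\frac{\sqrt{4234}}{11} + 138\right)^{2} = \left(138 + \frac{\sqrt{4234}}{11}\right)^{2}$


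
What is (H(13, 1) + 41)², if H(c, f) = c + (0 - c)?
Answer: 1681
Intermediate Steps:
H(c, f) = 0 (H(c, f) = c - c = 0)
(H(13, 1) + 41)² = (0 + 41)² = 41² = 1681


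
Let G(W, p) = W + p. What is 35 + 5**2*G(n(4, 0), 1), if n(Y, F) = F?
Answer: 60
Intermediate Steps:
35 + 5**2*G(n(4, 0), 1) = 35 + 5**2*(0 + 1) = 35 + 25*1 = 35 + 25 = 60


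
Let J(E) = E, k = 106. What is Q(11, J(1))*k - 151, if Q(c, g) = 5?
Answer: 379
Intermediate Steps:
Q(11, J(1))*k - 151 = 5*106 - 151 = 530 - 151 = 379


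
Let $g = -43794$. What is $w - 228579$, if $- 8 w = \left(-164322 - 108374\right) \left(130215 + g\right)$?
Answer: $2945604048$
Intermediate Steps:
$w = 2945832627$ ($w = - \frac{\left(-164322 - 108374\right) \left(130215 - 43794\right)}{8} = - \frac{\left(-272696\right) 86421}{8} = \left(- \frac{1}{8}\right) \left(-23566661016\right) = 2945832627$)
$w - 228579 = 2945832627 - 228579 = 2945604048$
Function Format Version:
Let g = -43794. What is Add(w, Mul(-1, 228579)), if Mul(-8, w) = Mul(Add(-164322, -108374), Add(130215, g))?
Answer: 2945604048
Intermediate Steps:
w = 2945832627 (w = Mul(Rational(-1, 8), Mul(Add(-164322, -108374), Add(130215, -43794))) = Mul(Rational(-1, 8), Mul(-272696, 86421)) = Mul(Rational(-1, 8), -23566661016) = 2945832627)
Add(w, Mul(-1, 228579)) = Add(2945832627, Mul(-1, 228579)) = Add(2945832627, -228579) = 2945604048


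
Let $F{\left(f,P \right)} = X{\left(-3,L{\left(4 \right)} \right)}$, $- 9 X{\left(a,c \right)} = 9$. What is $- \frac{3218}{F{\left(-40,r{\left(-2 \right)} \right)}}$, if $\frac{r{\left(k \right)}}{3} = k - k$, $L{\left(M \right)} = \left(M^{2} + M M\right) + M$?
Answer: $3218$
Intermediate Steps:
$L{\left(M \right)} = M + 2 M^{2}$ ($L{\left(M \right)} = \left(M^{2} + M^{2}\right) + M = 2 M^{2} + M = M + 2 M^{2}$)
$r{\left(k \right)} = 0$ ($r{\left(k \right)} = 3 \left(k - k\right) = 3 \cdot 0 = 0$)
$X{\left(a,c \right)} = -1$ ($X{\left(a,c \right)} = \left(- \frac{1}{9}\right) 9 = -1$)
$F{\left(f,P \right)} = -1$
$- \frac{3218}{F{\left(-40,r{\left(-2 \right)} \right)}} = - \frac{3218}{-1} = \left(-3218\right) \left(-1\right) = 3218$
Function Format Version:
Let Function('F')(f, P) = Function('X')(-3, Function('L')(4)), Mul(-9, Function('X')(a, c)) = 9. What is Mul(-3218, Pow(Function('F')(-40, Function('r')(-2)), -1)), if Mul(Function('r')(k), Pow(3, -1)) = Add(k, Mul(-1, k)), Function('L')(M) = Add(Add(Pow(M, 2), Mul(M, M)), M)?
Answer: 3218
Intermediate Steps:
Function('L')(M) = Add(M, Mul(2, Pow(M, 2))) (Function('L')(M) = Add(Add(Pow(M, 2), Pow(M, 2)), M) = Add(Mul(2, Pow(M, 2)), M) = Add(M, Mul(2, Pow(M, 2))))
Function('r')(k) = 0 (Function('r')(k) = Mul(3, Add(k, Mul(-1, k))) = Mul(3, 0) = 0)
Function('X')(a, c) = -1 (Function('X')(a, c) = Mul(Rational(-1, 9), 9) = -1)
Function('F')(f, P) = -1
Mul(-3218, Pow(Function('F')(-40, Function('r')(-2)), -1)) = Mul(-3218, Pow(-1, -1)) = Mul(-3218, -1) = 3218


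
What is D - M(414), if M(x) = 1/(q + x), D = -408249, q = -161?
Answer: -103286998/253 ≈ -4.0825e+5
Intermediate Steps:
M(x) = 1/(-161 + x)
D - M(414) = -408249 - 1/(-161 + 414) = -408249 - 1/253 = -103286998/253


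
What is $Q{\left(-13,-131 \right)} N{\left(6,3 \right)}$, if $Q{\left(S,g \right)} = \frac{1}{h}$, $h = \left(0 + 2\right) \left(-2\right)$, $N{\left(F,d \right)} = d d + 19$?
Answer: $-7$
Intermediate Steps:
$N{\left(F,d \right)} = 19 + d^{2}$ ($N{\left(F,d \right)} = d^{2} + 19 = 19 + d^{2}$)
$h = -4$ ($h = 2 \left(-2\right) = -4$)
$Q{\left(S,g \right)} = - \frac{1}{4}$ ($Q{\left(S,g \right)} = \frac{1}{-4} = - \frac{1}{4}$)
$Q{\left(-13,-131 \right)} N{\left(6,3 \right)} = - \frac{19 + 3^{2}}{4} = - \frac{19 + 9}{4} = \left(- \frac{1}{4}\right) 28 = -7$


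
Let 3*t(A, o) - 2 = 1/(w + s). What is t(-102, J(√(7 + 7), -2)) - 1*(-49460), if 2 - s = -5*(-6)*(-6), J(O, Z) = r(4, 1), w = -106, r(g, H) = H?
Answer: 3759011/76 ≈ 49461.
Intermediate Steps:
J(O, Z) = 1
s = 182 (s = 2 - (-5*(-6))*(-6) = 2 - 30*(-6) = 2 - 1*(-180) = 2 + 180 = 182)
t(A, o) = 51/76 (t(A, o) = ⅔ + 1/(3*(-106 + 182)) = ⅔ + (⅓)/76 = ⅔ + (⅓)*(1/76) = ⅔ + 1/228 = 51/76)
t(-102, J(√(7 + 7), -2)) - 1*(-49460) = 51/76 - 1*(-49460) = 51/76 + 49460 = 3759011/76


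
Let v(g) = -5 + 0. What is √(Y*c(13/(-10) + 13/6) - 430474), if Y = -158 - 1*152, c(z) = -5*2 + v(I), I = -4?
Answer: 4*I*√26614 ≈ 652.55*I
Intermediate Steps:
v(g) = -5
c(z) = -15 (c(z) = -5*2 - 5 = -10 - 5 = -15)
Y = -310 (Y = -158 - 152 = -310)
√(Y*c(13/(-10) + 13/6) - 430474) = √(-310*(-15) - 430474) = √(4650 - 430474) = √(-425824) = 4*I*√26614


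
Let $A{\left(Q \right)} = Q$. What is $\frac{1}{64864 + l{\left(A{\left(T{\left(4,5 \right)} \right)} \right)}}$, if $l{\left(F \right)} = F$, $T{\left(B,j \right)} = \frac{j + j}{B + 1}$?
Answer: $\frac{1}{64866} \approx 1.5416 \cdot 10^{-5}$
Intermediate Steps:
$T{\left(B,j \right)} = \frac{2 j}{1 + B}$
$\frac{1}{64864 + l{\left(A{\left(T{\left(4,5 \right)} \right)} \right)}} = \frac{1}{64864 + 2 \cdot 5 \frac{1}{1 + 4}} = \frac{1}{64864 + 2 \cdot 5 \cdot \frac{1}{5}} = \frac{1}{64864 + 2} = \frac{1}{64866}$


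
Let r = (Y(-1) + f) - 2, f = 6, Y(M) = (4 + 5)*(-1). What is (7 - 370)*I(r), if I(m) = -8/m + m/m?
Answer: -4719/5 ≈ -943.80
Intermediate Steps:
Y(M) = -9 (Y(M) = 9*(-1) = -9)
r = -5 (r = (-9 + 6) - 2 = -3 - 2 = -5)
I(m) = 1 - 8/m (I(m) = -8/m + 1 = 1 - 8/m)
(7 - 370)*I(r) = (7 - 370)*((-8 - 5)/(-5)) = -(-363)*(-13)/5 = -363*13/5 = -4719/5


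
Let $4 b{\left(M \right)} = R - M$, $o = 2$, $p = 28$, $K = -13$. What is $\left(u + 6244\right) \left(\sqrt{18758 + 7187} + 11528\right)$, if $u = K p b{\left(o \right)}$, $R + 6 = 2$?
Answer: $78275120 + 6790 \sqrt{25945} \approx 7.9369 \cdot 10^{7}$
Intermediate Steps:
$R = -4$ ($R = -6 + 2 = -4$)
$b{\left(M \right)} = -1 - \frac{M}{4}$ ($b{\left(M \right)} = \frac{-4 - M}{4} = -1 - \frac{M}{4}$)
$u = 546$ ($u = \left(-13\right) 28 \left(-1 - \frac{1}{2}\right) = - 364 \left(-1 - \frac{1}{2}\right) = \left(-364\right) \left(- \frac{3}{2}\right) = 546$)
$\left(u + 6244\right) \left(\sqrt{18758 + 7187} + 11528\right) = \left(546 + 6244\right) \left(\sqrt{18758 + 7187} + 11528\right) = 6790 \left(\sqrt{25945} + 11528\right) = 6790 \left(11528 + \sqrt{25945}\right) = 78275120 + 6790 \sqrt{25945}$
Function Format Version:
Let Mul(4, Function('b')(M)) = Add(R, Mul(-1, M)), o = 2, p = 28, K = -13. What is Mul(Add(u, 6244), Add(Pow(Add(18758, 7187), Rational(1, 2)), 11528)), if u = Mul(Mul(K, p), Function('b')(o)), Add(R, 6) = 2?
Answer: Add(78275120, Mul(6790, Pow(25945, Rational(1, 2)))) ≈ 7.9369e+7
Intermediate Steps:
R = -4 (R = Add(-6, 2) = -4)
Function('b')(M) = Add(-1, Mul(Rational(-1, 4), M)) (Function('b')(M) = Mul(Rational(1, 4), Add(-4, Mul(-1, M))) = Add(-1, Mul(Rational(-1, 4), M)))
u = 546 (u = Mul(Mul(-13, 28), Add(-1, Mul(Rational(-1, 4), 2))) = Mul(-364, Add(-1, Rational(-1, 2))) = Mul(-364, Rational(-3, 2)) = 546)
Mul(Add(u, 6244), Add(Pow(Add(18758, 7187), Rational(1, 2)), 11528)) = Mul(Add(546, 6244), Add(Pow(Add(18758, 7187), Rational(1, 2)), 11528)) = Mul(6790, Add(Pow(25945, Rational(1, 2)), 11528)) = Mul(6790, Add(11528, Pow(25945, Rational(1, 2)))) = Add(78275120, Mul(6790, Pow(25945, Rational(1, 2))))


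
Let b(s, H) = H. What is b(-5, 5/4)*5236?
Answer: 6545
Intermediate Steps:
b(-5, 5/4)*5236 = (5/4)*5236 = 6545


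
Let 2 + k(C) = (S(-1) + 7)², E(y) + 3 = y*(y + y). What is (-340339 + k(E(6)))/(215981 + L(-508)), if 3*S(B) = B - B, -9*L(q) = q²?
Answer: -3062628/1685765 ≈ -1.8168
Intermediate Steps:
L(q) = -q²/9
E(y) = -3 + 2*y² (E(y) = -3 + y*(y + y) = -3 + y*(2*y) = -3 + 2*y²)
S(B) = 0 (S(B) = (B - B)/3 = (⅓)*0 = 0)
k(C) = 47 (k(C) = -2 + (0 + 7)² = -2 + 7² = -2 + 49 = 47)
(-340339 + k(E(6)))/(215981 + L(-508)) = (-340339 + 47)/(215981 - ⅑*(-508)²) = -340292/(215981 - ⅑*258064) = -340292/(215981 - 258064/9) = -340292/1685765/9 = -340292*9/1685765 = -3062628/1685765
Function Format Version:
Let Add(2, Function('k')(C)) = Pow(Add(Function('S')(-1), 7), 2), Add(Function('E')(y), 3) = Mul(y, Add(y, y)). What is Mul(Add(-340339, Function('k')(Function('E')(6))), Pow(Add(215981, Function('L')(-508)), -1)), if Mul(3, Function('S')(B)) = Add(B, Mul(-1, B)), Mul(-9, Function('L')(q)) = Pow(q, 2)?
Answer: Rational(-3062628, 1685765) ≈ -1.8168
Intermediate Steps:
Function('L')(q) = Mul(Rational(-1, 9), Pow(q, 2))
Function('E')(y) = Add(-3, Mul(2, Pow(y, 2))) (Function('E')(y) = Add(-3, Mul(y, Add(y, y))) = Add(-3, Mul(y, Mul(2, y))) = Add(-3, Mul(2, Pow(y, 2))))
Function('S')(B) = 0 (Function('S')(B) = Mul(Rational(1, 3), Add(B, Mul(-1, B))) = Mul(Rational(1, 3), 0) = 0)
Function('k')(C) = 47 (Function('k')(C) = Add(-2, Pow(Add(0, 7), 2)) = Add(-2, Pow(7, 2)) = Add(-2, 49) = 47)
Mul(Add(-340339, Function('k')(Function('E')(6))), Pow(Add(215981, Function('L')(-508)), -1)) = Mul(Add(-340339, 47), Pow(Add(215981, Mul(Rational(-1, 9), Pow(-508, 2))), -1)) = Mul(-340292, Pow(Add(215981, Mul(Rational(-1, 9), 258064)), -1)) = Mul(-340292, Pow(Add(215981, Rational(-258064, 9)), -1)) = Mul(-340292, Pow(Rational(1685765, 9), -1)) = Mul(-340292, Rational(9, 1685765)) = Rational(-3062628, 1685765)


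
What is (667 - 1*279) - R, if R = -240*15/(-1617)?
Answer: 207932/539 ≈ 385.77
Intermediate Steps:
R = 1200/539 (R = -3600*(-1/1617) = 1200/539 ≈ 2.2263)
(667 - 1*279) - R = (667 - 1*279) - 1*1200/539 = (667 - 279) - 1200/539 = 388 - 1200/539 = 207932/539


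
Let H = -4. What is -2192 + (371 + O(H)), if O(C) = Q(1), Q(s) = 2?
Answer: -1819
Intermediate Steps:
O(C) = 2
-2192 + (371 + O(H)) = -2192 + (371 + 2) = -2192 + 373 = -1819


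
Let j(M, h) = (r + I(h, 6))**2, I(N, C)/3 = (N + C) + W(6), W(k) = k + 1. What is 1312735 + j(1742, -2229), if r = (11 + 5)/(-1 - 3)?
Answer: 45561839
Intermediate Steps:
W(k) = 1 + k
I(N, C) = 21 + 3*C + 3*N (I(N, C) = 3*((N + C) + (1 + 6)) = 3*((C + N) + 7) = 3*(7 + C + N) = 21 + 3*C + 3*N)
r = -4 (r = 16/(-4) = 16*(-1/4) = -4)
j(M, h) = (35 + 3*h)**2 (j(M, h) = (-4 + (21 + 3*6 + 3*h))**2 = (-4 + (21 + 18 + 3*h))**2 = (-4 + (39 + 3*h))**2 = (35 + 3*h)**2)
1312735 + j(1742, -2229) = 1312735 + (35 + 3*(-2229))**2 = 1312735 + (35 - 6687)**2 = 1312735 + (-6652)**2 = 1312735 + 44249104 = 45561839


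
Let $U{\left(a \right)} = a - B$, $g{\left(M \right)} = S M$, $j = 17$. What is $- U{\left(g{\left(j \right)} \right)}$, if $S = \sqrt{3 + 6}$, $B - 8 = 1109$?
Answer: $1066$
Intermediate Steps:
$B = 1117$ ($B = 8 + 1109 = 1117$)
$S = 3$ ($S = \sqrt{9} = 3$)
$g{\left(M \right)} = 3 M$
$U{\left(a \right)} = -1117 + a$ ($U{\left(a \right)} = a - 1117 = -1117 + a$)
$- U{\left(g{\left(j \right)} \right)} = - (-1117 + 3 \cdot 17) = - (-1117 + 51) = \left(-1\right) \left(-1066\right) = 1066$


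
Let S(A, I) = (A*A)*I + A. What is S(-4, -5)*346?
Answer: -29064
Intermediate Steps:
S(A, I) = A + I*A² (S(A, I) = A²*I + A = I*A² + A = A + I*A²)
S(-4, -5)*346 = -4*(1 - 4*(-5))*346 = -4*(1 + 20)*346 = -4*21*346 = -84*346 = -29064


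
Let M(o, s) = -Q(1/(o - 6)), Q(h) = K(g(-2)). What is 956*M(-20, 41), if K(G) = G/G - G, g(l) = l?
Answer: -2868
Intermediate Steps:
K(G) = 1 - G
Q(h) = 3 (Q(h) = 1 - 1*(-2) = 1 + 2 = 3)
M(o, s) = -3 (M(o, s) = -1*3 = -3)
956*M(-20, 41) = 956*(-3) = -2868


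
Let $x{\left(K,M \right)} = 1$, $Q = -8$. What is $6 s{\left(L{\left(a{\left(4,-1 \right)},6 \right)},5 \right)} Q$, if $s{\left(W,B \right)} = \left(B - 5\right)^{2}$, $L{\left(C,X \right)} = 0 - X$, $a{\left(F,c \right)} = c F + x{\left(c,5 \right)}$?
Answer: $0$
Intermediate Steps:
$a{\left(F,c \right)} = 1 + F c$ ($a{\left(F,c \right)} = c F + 1 = F c + 1 = 1 + F c$)
$L{\left(C,X \right)} = - X$
$s{\left(W,B \right)} = \left(-5 + B\right)^{2}$
$6 s{\left(L{\left(a{\left(4,-1 \right)},6 \right)},5 \right)} Q = 6 \left(-5 + 5\right)^{2} \left(-8\right) = 6 \cdot 0^{2} \left(-8\right) = 6 \cdot 0 \left(-8\right) = 0 \left(-8\right) = 0$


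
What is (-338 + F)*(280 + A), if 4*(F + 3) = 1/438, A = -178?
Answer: -10156327/292 ≈ -34782.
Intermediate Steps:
F = -5255/1752 (F = -3 + (¼)/438 = -3 + (¼)*(1/438) = -3 + 1/1752 = -5255/1752 ≈ -2.9994)
(-338 + F)*(280 + A) = (-338 - 5255/1752)*(280 - 178) = -597431/1752*102 = -10156327/292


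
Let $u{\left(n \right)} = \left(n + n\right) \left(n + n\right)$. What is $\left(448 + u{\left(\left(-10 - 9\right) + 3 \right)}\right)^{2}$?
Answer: $2166784$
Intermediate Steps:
$u{\left(n \right)} = 4 n^{2}$ ($u{\left(n \right)} = 2 n 2 n = 4 n^{2}$)
$\left(448 + u{\left(\left(-10 - 9\right) + 3 \right)}\right)^{2} = \left(448 + 4 \left(\left(-10 - 9\right) + 3\right)^{2}\right)^{2} = \left(448 + 4 \left(-19 + 3\right)^{2}\right)^{2} = \left(448 + 4 \left(-16\right)^{2}\right)^{2} = \left(448 + 4 \cdot 256\right)^{2} = \left(448 + 1024\right)^{2} = 1472^{2} = 2166784$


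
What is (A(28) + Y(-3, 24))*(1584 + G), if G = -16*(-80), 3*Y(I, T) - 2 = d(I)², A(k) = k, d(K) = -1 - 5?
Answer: 349408/3 ≈ 1.1647e+5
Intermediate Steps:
d(K) = -6
Y(I, T) = 38/3 (Y(I, T) = ⅔ + (⅓)*(-6)² = ⅔ + (⅓)*36 = ⅔ + 12 = 38/3)
G = 1280
(A(28) + Y(-3, 24))*(1584 + G) = (28 + 38/3)*(1584 + 1280) = (122/3)*2864 = 349408/3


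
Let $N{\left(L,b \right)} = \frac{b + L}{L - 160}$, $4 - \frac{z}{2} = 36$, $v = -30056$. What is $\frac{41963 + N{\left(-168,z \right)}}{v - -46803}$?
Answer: $\frac{1720512}{686627} \approx 2.5057$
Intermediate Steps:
$z = -64$ ($z = 8 - 72 = -64$)
$N{\left(L,b \right)} = \frac{L + b}{-160 + L}$
$\frac{41963 + N{\left(-168,z \right)}}{v - -46803} = \frac{41963 + \frac{-168 - 64}{-160 - 168}}{-30056 - -46803} = \frac{41963 + \frac{1}{-328} \left(-232\right)}{-30056 + 46803} = \frac{41963 - - \frac{29}{41}}{16747} = \left(41963 + \frac{29}{41}\right) \frac{1}{16747} = \frac{1720512}{41} \cdot \frac{1}{16747} = \frac{1720512}{686627}$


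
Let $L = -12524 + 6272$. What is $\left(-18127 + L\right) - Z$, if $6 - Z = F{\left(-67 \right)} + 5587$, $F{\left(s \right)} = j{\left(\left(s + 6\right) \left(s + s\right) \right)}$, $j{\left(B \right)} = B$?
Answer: $-10624$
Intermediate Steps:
$L = -6252$
$F{\left(s \right)} = 2 s \left(6 + s\right)$ ($F{\left(s \right)} = \left(s + 6\right) \left(s + s\right) = \left(6 + s\right) 2 s = 2 s \left(6 + s\right)$)
$Z = -13755$ ($Z = 6 - \left(2 \left(-67\right) \left(6 - 67\right) + 5587\right) = 6 - \left(2 \left(-67\right) \left(-61\right) + 5587\right) = 6 - \left(8174 + 5587\right) = 6 - 13761 = -13755$)
$\left(-18127 + L\right) - Z = \left(-18127 - 6252\right) - -13755 = -24379 + 13755 = -10624$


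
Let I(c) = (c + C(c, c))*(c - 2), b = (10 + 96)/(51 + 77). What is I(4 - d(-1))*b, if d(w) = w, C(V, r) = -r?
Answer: 0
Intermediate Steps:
b = 53/64 (b = 106/128 = 106*(1/128) = 53/64 ≈ 0.82813)
I(c) = 0 (I(c) = (c - c)*(c - 2) = 0*(-2 + c) = 0)
I(4 - d(-1))*b = 0*(53/64) = 0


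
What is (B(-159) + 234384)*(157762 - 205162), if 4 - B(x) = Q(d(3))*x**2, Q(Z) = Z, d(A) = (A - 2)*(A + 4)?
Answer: -2721755400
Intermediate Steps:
d(A) = (-2 + A)*(4 + A)
B(x) = 4 - 7*x**2 (B(x) = 4 - (-8 + 3**2 + 2*3)*x**2 = 4 - (-8 + 9 + 6)*x**2 = 4 - 7*x**2)
(B(-159) + 234384)*(157762 - 205162) = ((4 - 7*(-159)**2) + 234384)*(157762 - 205162) = ((4 - 7*25281) + 234384)*(-47400) = ((4 - 176967) + 234384)*(-47400) = (-176963 + 234384)*(-47400) = 57421*(-47400) = -2721755400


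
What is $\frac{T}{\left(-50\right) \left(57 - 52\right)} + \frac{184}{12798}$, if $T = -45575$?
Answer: $\frac{11666297}{63990} \approx 182.31$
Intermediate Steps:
$\frac{T}{\left(-50\right) \left(57 - 52\right)} + \frac{184}{12798} = - \frac{45575}{\left(-50\right) \left(57 - 52\right)} + \frac{184}{12798} = - \frac{45575}{\left(-50\right) 5} + 184 \cdot \frac{1}{12798} = - \frac{45575}{-250} + \frac{92}{6399} = \left(-45575\right) \left(- \frac{1}{250}\right) + \frac{92}{6399} = \frac{1823}{10} + \frac{92}{6399} = \frac{11666297}{63990}$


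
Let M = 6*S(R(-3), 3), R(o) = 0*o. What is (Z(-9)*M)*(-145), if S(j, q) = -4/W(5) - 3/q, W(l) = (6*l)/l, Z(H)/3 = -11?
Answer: -47850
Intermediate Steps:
Z(H) = -33 (Z(H) = 3*(-11) = -33)
W(l) = 6
R(o) = 0
S(j, q) = -2/3 - 3/q (S(j, q) = -4/6 - 3/q = -4*1/6 - 3/q = -2/3 - 3/q)
M = -10 (M = 6*(-2/3 - 3/3) = 6*(-2/3 - 3*1/3) = 6*(-2/3 - 1) = 6*(-5/3) = -10)
(Z(-9)*M)*(-145) = -33*(-10)*(-145) = 330*(-145) = -47850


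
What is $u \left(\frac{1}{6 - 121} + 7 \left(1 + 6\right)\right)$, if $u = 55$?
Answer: $\frac{61974}{23} \approx 2694.5$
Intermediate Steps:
$u \left(\frac{1}{6 - 121} + 7 \left(1 + 6\right)\right) = 55 \left(\frac{1}{6 - 121} + 7 \left(1 + 6\right)\right) = 55 \left(\frac{1}{-115} + 7 \cdot 7\right) = 55 \left(- \frac{1}{115} + 49\right) = 55 \cdot \frac{5634}{115} = \frac{61974}{23}$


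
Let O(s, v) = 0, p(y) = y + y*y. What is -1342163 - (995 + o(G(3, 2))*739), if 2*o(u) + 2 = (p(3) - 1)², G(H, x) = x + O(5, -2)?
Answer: -2774257/2 ≈ -1.3871e+6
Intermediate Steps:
p(y) = y + y²
G(H, x) = x (G(H, x) = x + 0 = x)
o(u) = 119/2 (o(u) = -1 + (3*(1 + 3) - 1)²/2 = -1 + (3*4 - 1)²/2 = -1 + (12 - 1)²/2 = -1 + (½)*11² = -1 + (½)*121 = -1 + 121/2 = 119/2)
-1342163 - (995 + o(G(3, 2))*739) = -1342163 - (995 + (119/2)*739) = -1342163 - (995 + 87941/2) = -1342163 - 1*89931/2 = -1342163 - 89931/2 = -2774257/2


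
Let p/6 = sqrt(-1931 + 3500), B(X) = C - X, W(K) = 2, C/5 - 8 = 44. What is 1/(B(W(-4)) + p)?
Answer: 43/1680 - sqrt(1569)/1680 ≈ 0.0020175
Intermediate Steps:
C = 260 (C = 40 + 5*44 = 40 + 220 = 260)
B(X) = 260 - X
p = 6*sqrt(1569) (p = 6*sqrt(-1931 + 3500) = 6*sqrt(1569) ≈ 237.66)
1/(B(W(-4)) + p) = 1/((260 - 1*2) + 6*sqrt(1569)) = 1/((260 - 2) + 6*sqrt(1569)) = 1/(258 + 6*sqrt(1569))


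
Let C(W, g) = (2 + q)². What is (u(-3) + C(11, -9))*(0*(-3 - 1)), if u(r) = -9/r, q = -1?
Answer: 0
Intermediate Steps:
C(W, g) = 1 (C(W, g) = (2 - 1)² = 1² = 1)
(u(-3) + C(11, -9))*(0*(-3 - 1)) = (-9/(-3) + 1)*(0*(-3 - 1)) = (-9*(-⅓) + 1)*(0*(-4)) = (3 + 1)*0 = 4*0 = 0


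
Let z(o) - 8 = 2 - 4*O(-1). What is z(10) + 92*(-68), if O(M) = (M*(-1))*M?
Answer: -6242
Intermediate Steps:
O(M) = -M² (O(M) = (-M)*M = -M²)
z(o) = 14 (z(o) = 8 + (2 - (-4)*(-1)²) = 8 + (2 - (-4)) = 8 + (2 - 4*(-1)) = 8 + (2 + 4) = 8 + 6 = 14)
z(10) + 92*(-68) = 14 + 92*(-68) = 14 - 6256 = -6242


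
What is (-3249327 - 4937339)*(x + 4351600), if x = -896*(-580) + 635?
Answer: -39884740885390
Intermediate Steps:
x = 520315 (x = 519680 + 635 = 520315)
(-3249327 - 4937339)*(x + 4351600) = (-3249327 - 4937339)*(520315 + 4351600) = -8186666*4871915 = -39884740885390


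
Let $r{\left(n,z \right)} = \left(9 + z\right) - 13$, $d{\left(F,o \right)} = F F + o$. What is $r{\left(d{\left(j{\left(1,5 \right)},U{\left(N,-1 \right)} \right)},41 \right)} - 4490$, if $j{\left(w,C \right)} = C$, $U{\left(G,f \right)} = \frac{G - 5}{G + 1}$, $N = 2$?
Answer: $-4453$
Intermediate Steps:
$U{\left(G,f \right)} = \frac{-5 + G}{1 + G}$
$d{\left(F,o \right)} = o + F^{2}$ ($d{\left(F,o \right)} = F^{2} + o = o + F^{2}$)
$r{\left(n,z \right)} = -4 + z$
$r{\left(d{\left(j{\left(1,5 \right)},U{\left(N,-1 \right)} \right)},41 \right)} - 4490 = \left(-4 + 41\right) - 4490 = 37 - 4490 = -4453$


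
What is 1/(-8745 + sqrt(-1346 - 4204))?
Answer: -583/5098705 - I*sqrt(222)/15296115 ≈ -0.00011434 - 9.7408e-7*I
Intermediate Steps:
1/(-8745 + sqrt(-1346 - 4204)) = 1/(-8745 + sqrt(-5550)) = 1/(-8745 + 5*I*sqrt(222))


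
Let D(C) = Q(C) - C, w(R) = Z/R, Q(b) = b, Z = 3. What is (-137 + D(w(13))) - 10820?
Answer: -10957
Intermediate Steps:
w(R) = 3/R
D(C) = 0 (D(C) = C - C = 0)
(-137 + D(w(13))) - 10820 = (-137 + 0) - 10820 = -137 - 10820 = -10957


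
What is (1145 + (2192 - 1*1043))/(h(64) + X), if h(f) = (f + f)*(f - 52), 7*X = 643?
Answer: 16058/11395 ≈ 1.4092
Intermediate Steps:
X = 643/7 (X = (1/7)*643 = 643/7 ≈ 91.857)
h(f) = 2*f*(-52 + f) (h(f) = (2*f)*(-52 + f) = 2*f*(-52 + f))
(1145 + (2192 - 1*1043))/(h(64) + X) = (1145 + (2192 - 1*1043))/(2*64*(-52 + 64) + 643/7) = (1145 + (2192 - 1043))/(2*64*12 + 643/7) = (1145 + 1149)/(1536 + 643/7) = 2294/(11395/7) = 2294*(7/11395) = 16058/11395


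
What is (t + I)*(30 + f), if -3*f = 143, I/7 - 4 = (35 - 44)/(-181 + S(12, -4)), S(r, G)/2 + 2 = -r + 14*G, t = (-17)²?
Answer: -1798820/321 ≈ -5603.8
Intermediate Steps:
t = 289
S(r, G) = -4 - 2*r + 28*G (S(r, G) = -4 + 2*(-r + 14*G) = -4 + (-2*r + 28*G) = -4 - 2*r + 28*G)
I = 3017/107 (I = 28 + 7*((35 - 44)/(-181 + (-4 - 2*12 + 28*(-4)))) = 28 + 7*(-9/(-181 + (-4 - 24 - 112))) = 28 + 7*(-9/(-181 - 140)) = 28 + 7*(-9/(-321)) = 28 + 7*(-9*(-1/321)) = 28 + 7*(3/107) = 28 + 21/107 = 3017/107 ≈ 28.196)
f = -143/3 (f = -⅓*143 = -143/3 ≈ -47.667)
(t + I)*(30 + f) = (289 + 3017/107)*(30 - 143/3) = (33940/107)*(-53/3) = -1798820/321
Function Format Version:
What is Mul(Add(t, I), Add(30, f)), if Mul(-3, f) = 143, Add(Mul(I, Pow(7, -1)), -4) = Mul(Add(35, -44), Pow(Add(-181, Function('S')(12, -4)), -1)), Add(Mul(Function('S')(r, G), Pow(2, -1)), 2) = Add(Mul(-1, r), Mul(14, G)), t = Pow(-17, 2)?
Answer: Rational(-1798820, 321) ≈ -5603.8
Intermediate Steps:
t = 289
Function('S')(r, G) = Add(-4, Mul(-2, r), Mul(28, G)) (Function('S')(r, G) = Add(-4, Mul(2, Add(Mul(-1, r), Mul(14, G)))) = Add(-4, Add(Mul(-2, r), Mul(28, G))) = Add(-4, Mul(-2, r), Mul(28, G)))
I = Rational(3017, 107) (I = Add(28, Mul(7, Mul(Add(35, -44), Pow(Add(-181, Add(-4, Mul(-2, 12), Mul(28, -4))), -1)))) = Add(28, Mul(7, Mul(-9, Pow(Add(-181, Add(-4, -24, -112)), -1)))) = Add(28, Mul(7, Mul(-9, Pow(Add(-181, -140), -1)))) = Add(28, Mul(7, Mul(-9, Pow(-321, -1)))) = Add(28, Mul(7, Mul(-9, Rational(-1, 321)))) = Add(28, Mul(7, Rational(3, 107))) = Add(28, Rational(21, 107)) = Rational(3017, 107) ≈ 28.196)
f = Rational(-143, 3) (f = Mul(Rational(-1, 3), 143) = Rational(-143, 3) ≈ -47.667)
Mul(Add(t, I), Add(30, f)) = Mul(Add(289, Rational(3017, 107)), Add(30, Rational(-143, 3))) = Mul(Rational(33940, 107), Rational(-53, 3)) = Rational(-1798820, 321)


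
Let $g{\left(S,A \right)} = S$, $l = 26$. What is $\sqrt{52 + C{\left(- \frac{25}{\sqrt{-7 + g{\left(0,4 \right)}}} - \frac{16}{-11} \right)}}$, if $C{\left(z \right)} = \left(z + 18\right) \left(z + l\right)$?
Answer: $\frac{\sqrt{2945705 + 993300 i \sqrt{7}}}{77} \approx 24.111 + 9.192 i$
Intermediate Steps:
$C{\left(z \right)} = \left(18 + z\right) \left(26 + z\right)$ ($C{\left(z \right)} = \left(z + 18\right) \left(z + 26\right) = \left(18 + z\right) \left(26 + z\right)$)
$\sqrt{52 + C{\left(- \frac{25}{\sqrt{-7 + g{\left(0,4 \right)}}} - \frac{16}{-11} \right)}} = \sqrt{52 + \left(468 + \left(- \frac{25}{\sqrt{-7 + 0}} - \frac{16}{-11}\right)^{2} + 44 \left(- \frac{25}{\sqrt{-7 + 0}} - \frac{16}{-11}\right)\right)} = \sqrt{52 + \left(468 + \left(- \frac{25}{\sqrt{-7}} - - \frac{16}{11}\right)^{2} + 44 \left(- \frac{25}{\sqrt{-7}} - - \frac{16}{11}\right)\right)} = \sqrt{52 + \left(468 + \left(- \frac{25}{i \sqrt{7}} + \frac{16}{11}\right)^{2} + 44 \left(- \frac{25}{i \sqrt{7}} + \frac{16}{11}\right)\right)} = \sqrt{52 + \left(468 + \left(- 25 \left(- \frac{i \sqrt{7}}{7}\right) + \frac{16}{11}\right)^{2} + 44 \left(- 25 \left(- \frac{i \sqrt{7}}{7}\right) + \frac{16}{11}\right)\right)} = \sqrt{52 + \left(468 + \left(\frac{25 i \sqrt{7}}{7} + \frac{16}{11}\right)^{2} + 44 \left(\frac{25 i \sqrt{7}}{7} + \frac{16}{11}\right)\right)} = \sqrt{52 + \left(468 + \left(\frac{16}{11} + \frac{25 i \sqrt{7}}{7}\right)^{2} + 44 \left(\frac{16}{11} + \frac{25 i \sqrt{7}}{7}\right)\right)} = \sqrt{52 + \left(468 + \left(\frac{16}{11} + \frac{25 i \sqrt{7}}{7}\right)^{2} + \left(64 + \frac{1100 i \sqrt{7}}{7}\right)\right)} = \sqrt{52 + \left(532 + \left(\frac{16}{11} + \frac{25 i \sqrt{7}}{7}\right)^{2} + \frac{1100 i \sqrt{7}}{7}\right)} = \sqrt{584 + \left(\frac{16}{11} + \frac{25 i \sqrt{7}}{7}\right)^{2} + \frac{1100 i \sqrt{7}}{7}}$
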